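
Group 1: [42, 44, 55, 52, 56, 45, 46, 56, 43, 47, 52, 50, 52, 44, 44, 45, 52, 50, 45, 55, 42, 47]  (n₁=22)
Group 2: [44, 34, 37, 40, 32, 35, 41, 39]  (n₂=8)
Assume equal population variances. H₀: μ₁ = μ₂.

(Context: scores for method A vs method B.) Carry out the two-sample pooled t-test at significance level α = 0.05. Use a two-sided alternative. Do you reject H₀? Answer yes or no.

x̄₁=48.364, s₁=4.746, n₁=22
x̄₂=37.750, s₂=3.991, n₂=8
s_p² = [21·4.746² + 7·3.991²]/28 = 20.8782
SE = √(s_p²·(1/22+1/8)) = 1.8865
t = (48.364−37.750)/1.8865 = 5.6262
df = 28
p-value (two-sided) = 0.00001
At α=0.05: p < α → reject H₀

reject H₀: yes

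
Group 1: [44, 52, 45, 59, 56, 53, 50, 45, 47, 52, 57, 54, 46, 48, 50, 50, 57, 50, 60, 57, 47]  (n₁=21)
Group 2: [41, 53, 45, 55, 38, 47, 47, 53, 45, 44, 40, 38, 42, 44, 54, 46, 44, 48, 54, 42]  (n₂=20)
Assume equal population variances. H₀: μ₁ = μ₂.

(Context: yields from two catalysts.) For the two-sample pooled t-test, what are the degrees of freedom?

degrees of freedom = 39

df = n₁ + n₂ − 2 = 21 + 20 − 2 = 39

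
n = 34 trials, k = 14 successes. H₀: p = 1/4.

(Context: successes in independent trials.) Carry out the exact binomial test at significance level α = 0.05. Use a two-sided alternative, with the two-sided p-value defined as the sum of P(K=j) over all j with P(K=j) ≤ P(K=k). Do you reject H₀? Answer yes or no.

Exact binomial: n=34, k=14, p₀=1/4=0.2500
P(X=j) = C(n,j)·p₀^j·(1−p₀)^(n−j); p = Σ P(X=j) over j with P(X=j) ≤ P(X=14)
p-value (two-sided) = 0.04485
At α=0.05: p < α → reject H₀

reject H₀: yes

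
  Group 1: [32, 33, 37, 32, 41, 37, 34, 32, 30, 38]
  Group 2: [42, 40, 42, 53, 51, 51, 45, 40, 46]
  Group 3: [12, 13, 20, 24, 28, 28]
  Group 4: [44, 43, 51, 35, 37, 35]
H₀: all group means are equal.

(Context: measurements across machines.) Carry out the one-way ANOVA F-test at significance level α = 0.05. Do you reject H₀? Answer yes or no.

Group means [34.60, 45.56, 20.83, 40.83], grand mean 36.323
SSB = Σnᵢ(x̄ᵢ−x̄)² = 2358.485; SSW = ΣΣ(x−x̄ᵢ)² = 764.289
MSB = 2358.485/3 = 786.1618; MSW = 764.289/27 = 28.3070
F = MSB/MSW = 27.7727
df = (3, 27)
p-value (upper-tail) = 0.00000
At α=0.05: p < α → reject H₀

reject H₀: yes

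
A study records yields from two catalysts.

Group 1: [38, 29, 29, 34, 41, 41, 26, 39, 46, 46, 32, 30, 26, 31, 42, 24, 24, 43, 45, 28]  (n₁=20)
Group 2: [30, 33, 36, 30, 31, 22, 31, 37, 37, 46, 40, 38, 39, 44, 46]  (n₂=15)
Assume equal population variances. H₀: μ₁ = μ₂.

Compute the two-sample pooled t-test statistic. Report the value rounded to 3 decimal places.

x̄₁=34.700, s₁=7.699, n₁=20
x̄₂=36.000, s₂=6.665, n₂=15
s_p² = [19·7.699² + 14·6.665²]/33 = 52.9758
SE = √(s_p²·(1/20+1/15)) = 2.4861
t = (34.700−36.000)/2.4861 = -0.5229
df = 33

test statistic = -0.523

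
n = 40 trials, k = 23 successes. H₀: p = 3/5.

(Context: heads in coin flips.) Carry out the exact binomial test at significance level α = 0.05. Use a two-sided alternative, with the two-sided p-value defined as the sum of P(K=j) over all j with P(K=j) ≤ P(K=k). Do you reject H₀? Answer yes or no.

Exact binomial: n=40, k=23, p₀=3/5=0.6000
P(X=j) = C(n,j)·p₀^j·(1−p₀)^(n−j); p = Σ P(X=j) over j with P(X=j) ≤ P(X=23)
p-value (two-sided) = 0.74929
At α=0.05: p ≥ α → fail to reject H₀

reject H₀: no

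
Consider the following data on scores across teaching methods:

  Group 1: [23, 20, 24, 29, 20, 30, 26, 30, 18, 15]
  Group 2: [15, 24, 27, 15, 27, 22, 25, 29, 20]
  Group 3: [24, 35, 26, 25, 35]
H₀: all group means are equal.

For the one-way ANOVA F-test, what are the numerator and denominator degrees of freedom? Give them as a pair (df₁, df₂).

degrees of freedom = [2, 21]

k = 3 groups, N = 24 total
df = (k−1, N−k) = (3−1, 24−3) = (2, 21)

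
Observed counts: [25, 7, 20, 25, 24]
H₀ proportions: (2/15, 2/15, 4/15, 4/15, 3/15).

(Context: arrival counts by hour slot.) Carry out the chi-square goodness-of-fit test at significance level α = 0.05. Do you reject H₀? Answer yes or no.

n = 101; E_i = n·p_i = [13.47, 13.47, 26.93, 26.93, 20.20]
χ² = (25−13.47)²/13.47 + (7−13.47)²/13.47 + (20−26.93)²/26.93 + (25−26.93)²/26.93 + (24−20.20)²/20.20 = 15.6213
df = 4
p-value (upper-tail) = 0.00357
At α=0.05: p < α → reject H₀

reject H₀: yes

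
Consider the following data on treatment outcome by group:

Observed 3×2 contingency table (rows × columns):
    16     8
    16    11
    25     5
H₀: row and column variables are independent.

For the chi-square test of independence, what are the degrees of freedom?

degrees of freedom = 2

df = (r−1)(c−1) = (3−1)·(2−1) = 2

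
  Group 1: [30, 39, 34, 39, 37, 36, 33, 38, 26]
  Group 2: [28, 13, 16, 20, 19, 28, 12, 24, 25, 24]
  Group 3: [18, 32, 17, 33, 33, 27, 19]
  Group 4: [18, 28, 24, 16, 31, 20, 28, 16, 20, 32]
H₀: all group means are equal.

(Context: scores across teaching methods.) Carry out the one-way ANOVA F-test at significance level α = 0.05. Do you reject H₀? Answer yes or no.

reject H₀: yes

Group means [34.67, 20.90, 25.57, 23.30], grand mean 25.917
SSB = Σnᵢ(x̄ᵢ−x̄)² = 1010.036; SSW = ΣΣ(x−x̄ᵢ)² = 1126.714
MSB = 1010.036/3 = 336.6786; MSW = 1126.714/32 = 35.2098
F = MSB/MSW = 9.5621
df = (3, 32)
p-value (upper-tail) = 0.00012
At α=0.05: p < α → reject H₀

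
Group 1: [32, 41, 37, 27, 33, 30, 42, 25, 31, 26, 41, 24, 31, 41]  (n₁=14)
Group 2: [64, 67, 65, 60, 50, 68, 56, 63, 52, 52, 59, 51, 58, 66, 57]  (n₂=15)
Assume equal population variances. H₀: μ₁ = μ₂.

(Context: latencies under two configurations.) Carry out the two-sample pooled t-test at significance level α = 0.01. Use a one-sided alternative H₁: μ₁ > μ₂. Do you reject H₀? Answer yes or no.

reject H₀: no

x̄₁=32.929, s₁=6.427, n₁=14
x̄₂=59.200, s₂=6.144, n₂=15
s_p² = [13·6.427² + 14·6.144²]/27 = 39.4566
SE = √(s_p²·(1/14+1/15)) = 2.3343
t = (32.929−59.200)/2.3343 = -11.2547
df = 27
p-value (one-sided, H₁ greater) = 1.00000
At α=0.01: p ≥ α → fail to reject H₀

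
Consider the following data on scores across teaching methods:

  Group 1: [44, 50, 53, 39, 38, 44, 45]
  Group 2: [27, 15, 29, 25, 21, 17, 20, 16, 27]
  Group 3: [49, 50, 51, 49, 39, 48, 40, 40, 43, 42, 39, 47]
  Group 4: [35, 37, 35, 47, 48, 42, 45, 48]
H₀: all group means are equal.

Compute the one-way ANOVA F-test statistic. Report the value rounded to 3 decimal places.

test statistic = 40.917

Group means [44.71, 21.89, 44.75, 42.12], grand mean 38.444
SSB = Σnᵢ(x̄ᵢ−x̄)² = 3327.446; SSW = ΣΣ(x−x̄ᵢ)² = 867.442
MSB = 3327.446/3 = 1109.1488; MSW = 867.442/32 = 27.1076
F = MSB/MSW = 40.9166
df = (3, 32)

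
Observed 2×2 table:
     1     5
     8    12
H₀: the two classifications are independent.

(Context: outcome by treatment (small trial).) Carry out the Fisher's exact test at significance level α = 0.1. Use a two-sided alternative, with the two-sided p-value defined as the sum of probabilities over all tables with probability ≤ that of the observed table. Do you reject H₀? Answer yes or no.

reject H₀: no

Margins: r₁=6, r₂=20, c₁=9, c₂=17, n=26
p_obs = C(6,1)·C(20,8)/C(26,9); sum pmf over tables with pmf ≤ p_obs
p-value (two-sided) = 0.37975
At α=0.1: p ≥ α → fail to reject H₀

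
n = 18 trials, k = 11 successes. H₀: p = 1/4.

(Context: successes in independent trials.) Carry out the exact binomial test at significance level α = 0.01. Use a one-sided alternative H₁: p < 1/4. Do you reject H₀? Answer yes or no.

Exact binomial: n=18, k=11, p₀=1/4=0.2500
P(X≤11) from Σ C(n,i)·p₀^i·(1−p₀)^(n−i)
p-value (one-sided, H₁ less) = 0.99977
At α=0.01: p ≥ α → fail to reject H₀

reject H₀: no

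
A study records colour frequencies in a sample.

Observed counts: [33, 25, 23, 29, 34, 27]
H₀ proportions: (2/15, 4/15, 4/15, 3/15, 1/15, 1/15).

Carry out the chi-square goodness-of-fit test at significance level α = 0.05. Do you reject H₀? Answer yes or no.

reject H₀: yes

n = 171; E_i = n·p_i = [22.80, 45.60, 45.60, 34.20, 11.40, 11.40]
χ² = (33−22.80)²/22.80 + (25−45.60)²/45.60 + (23−45.60)²/45.60 + (29−34.20)²/34.20 + (34−11.40)²/11.40 + (27−11.40)²/11.40 = 92.0117
df = 5
p-value (upper-tail) = 0.00000
At α=0.05: p < α → reject H₀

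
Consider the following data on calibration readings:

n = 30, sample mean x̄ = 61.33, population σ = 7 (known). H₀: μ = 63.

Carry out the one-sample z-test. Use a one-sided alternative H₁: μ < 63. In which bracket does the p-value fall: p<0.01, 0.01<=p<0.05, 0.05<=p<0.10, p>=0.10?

p-value bracket: 0.05<=p<0.10

SE = σ/√n = 7/√30 = 1.2780
z = (x̄−μ₀)/SE = (61.33−63)/1.2780 = -1.3067
p-value (one-sided, H₁ less) = 0.09566
→ bracket: 0.05<=p<0.10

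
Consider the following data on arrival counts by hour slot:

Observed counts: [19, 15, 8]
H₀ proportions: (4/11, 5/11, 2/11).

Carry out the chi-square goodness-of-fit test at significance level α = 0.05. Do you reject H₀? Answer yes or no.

reject H₀: no

n = 42; E_i = n·p_i = [15.27, 19.09, 7.64]
χ² = (19−15.27)²/15.27 + (15−19.09)²/19.09 + (8−7.64)²/7.64 = 1.8036
df = 2
p-value (upper-tail) = 0.40584
At α=0.05: p ≥ α → fail to reject H₀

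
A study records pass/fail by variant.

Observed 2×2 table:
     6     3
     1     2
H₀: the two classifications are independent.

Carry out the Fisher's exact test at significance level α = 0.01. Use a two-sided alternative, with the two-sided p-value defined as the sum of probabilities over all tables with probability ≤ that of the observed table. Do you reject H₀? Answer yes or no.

reject H₀: no

Margins: r₁=9, r₂=3, c₁=7, c₂=5, n=12
p_obs = C(9,6)·C(3,1)/C(12,7); sum pmf over tables with pmf ≤ p_obs
p-value (two-sided) = 0.52273
At α=0.01: p ≥ α → fail to reject H₀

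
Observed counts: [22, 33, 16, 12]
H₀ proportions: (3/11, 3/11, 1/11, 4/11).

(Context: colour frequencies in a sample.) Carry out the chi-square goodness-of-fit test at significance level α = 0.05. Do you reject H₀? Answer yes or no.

n = 83; E_i = n·p_i = [22.64, 22.64, 7.55, 30.18]
χ² = (22−22.64)²/22.64 + (33−22.64)²/22.64 + (16−7.55)²/7.55 + (12−30.18)²/30.18 = 25.1888
df = 3
p-value (upper-tail) = 0.00001
At α=0.05: p < α → reject H₀

reject H₀: yes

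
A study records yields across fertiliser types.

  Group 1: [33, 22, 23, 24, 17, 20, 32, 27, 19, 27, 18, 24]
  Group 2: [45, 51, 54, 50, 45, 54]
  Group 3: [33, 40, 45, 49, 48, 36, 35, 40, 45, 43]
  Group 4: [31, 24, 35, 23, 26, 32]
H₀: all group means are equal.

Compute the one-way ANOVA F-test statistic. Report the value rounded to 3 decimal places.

test statistic = 45.131

Group means [23.83, 49.83, 41.40, 28.50], grand mean 34.412
SSB = Σnᵢ(x̄ᵢ−x̄)² = 3467.835; SSW = ΣΣ(x−x̄ᵢ)² = 768.400
MSB = 3467.835/3 = 1155.9451; MSW = 768.400/30 = 25.6133
F = MSB/MSW = 45.1306
df = (3, 30)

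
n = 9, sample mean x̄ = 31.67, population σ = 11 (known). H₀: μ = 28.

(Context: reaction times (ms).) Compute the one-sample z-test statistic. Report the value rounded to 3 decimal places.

test statistic = 1.001

SE = σ/√n = 11/√9 = 3.6667
z = (x̄−μ₀)/SE = (31.67−28)/3.6667 = 1.0009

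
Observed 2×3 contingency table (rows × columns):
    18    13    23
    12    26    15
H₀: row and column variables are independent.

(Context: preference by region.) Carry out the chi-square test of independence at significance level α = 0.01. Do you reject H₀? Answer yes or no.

reject H₀: no

Row totals [54, 53], col totals [30, 39, 38], n=107
χ² = (18−15.14)²/15.14 + (13−19.68)²/19.68 + (23−19.18)²/19.18 + (12−14.86)²/14.86 + (26−19.32)²/19.32 + (15−18.82)²/18.82 = 7.2088
df = 2
p-value (upper-tail) = 0.02720
At α=0.01: p ≥ α → fail to reject H₀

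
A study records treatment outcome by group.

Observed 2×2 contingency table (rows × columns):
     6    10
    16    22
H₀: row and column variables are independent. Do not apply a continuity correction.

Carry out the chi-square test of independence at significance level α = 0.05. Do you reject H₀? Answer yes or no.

reject H₀: no

Row totals [16, 38], col totals [22, 32], n=54
χ² = (6−6.52)²/6.52 + (10−9.48)²/9.48 + (16−15.48)²/15.48 + (22−22.52)²/22.52 = 0.0989
df = 1
p-value (upper-tail) = 0.75314
At α=0.05: p ≥ α → fail to reject H₀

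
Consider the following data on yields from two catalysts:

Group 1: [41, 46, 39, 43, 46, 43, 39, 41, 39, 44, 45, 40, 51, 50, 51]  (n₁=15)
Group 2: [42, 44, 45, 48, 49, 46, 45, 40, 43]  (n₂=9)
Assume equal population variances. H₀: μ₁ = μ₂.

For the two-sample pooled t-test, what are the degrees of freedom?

degrees of freedom = 22

df = n₁ + n₂ − 2 = 15 + 9 − 2 = 22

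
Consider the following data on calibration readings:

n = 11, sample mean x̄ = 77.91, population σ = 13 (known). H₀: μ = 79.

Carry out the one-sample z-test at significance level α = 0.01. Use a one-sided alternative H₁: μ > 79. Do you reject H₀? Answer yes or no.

reject H₀: no

SE = σ/√n = 13/√11 = 3.9196
z = (x̄−μ₀)/SE = (77.91−79)/3.9196 = -0.2781
p-value (one-sided, H₁ greater) = 0.60953
At α=0.01: p ≥ α → fail to reject H₀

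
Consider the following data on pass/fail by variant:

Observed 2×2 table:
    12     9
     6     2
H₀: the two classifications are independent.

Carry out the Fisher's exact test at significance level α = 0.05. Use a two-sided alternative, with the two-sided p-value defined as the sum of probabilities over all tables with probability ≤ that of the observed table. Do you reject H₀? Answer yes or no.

Margins: r₁=21, r₂=8, c₁=18, c₂=11, n=29
p_obs = C(21,12)·C(8,6)/C(29,18); sum pmf over tables with pmf ≤ p_obs
p-value (two-sided) = 0.67063
At α=0.05: p ≥ α → fail to reject H₀

reject H₀: no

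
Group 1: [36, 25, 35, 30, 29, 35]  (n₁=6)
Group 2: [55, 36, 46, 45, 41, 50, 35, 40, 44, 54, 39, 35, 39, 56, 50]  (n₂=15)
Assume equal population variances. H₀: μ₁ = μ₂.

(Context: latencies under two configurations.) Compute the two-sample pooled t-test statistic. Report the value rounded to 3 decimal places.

test statistic = -3.952

x̄₁=31.667, s₁=4.367, n₁=6
x̄₂=44.333, s₂=7.277, n₂=15
s_p² = [5·4.367² + 14·7.277²]/19 = 44.0351
SE = √(s_p²·(1/6+1/15)) = 3.2054
t = (31.667−44.333)/3.2054 = -3.9516
df = 19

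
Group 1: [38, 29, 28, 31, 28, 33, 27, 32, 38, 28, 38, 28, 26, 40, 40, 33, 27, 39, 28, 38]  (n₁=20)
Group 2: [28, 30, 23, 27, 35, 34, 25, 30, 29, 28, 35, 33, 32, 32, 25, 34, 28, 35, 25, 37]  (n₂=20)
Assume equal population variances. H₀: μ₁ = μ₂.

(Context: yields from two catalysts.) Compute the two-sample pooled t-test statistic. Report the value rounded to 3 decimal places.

x̄₁=32.450, s₁=5.104, n₁=20
x̄₂=30.250, s₂=4.089, n₂=20
s_p² = [19·5.104² + 19·4.089²]/38 = 21.3868
SE = √(s_p²·(1/20+1/20)) = 1.4624
t = (32.450−30.250)/1.4624 = 1.5044
df = 38

test statistic = 1.504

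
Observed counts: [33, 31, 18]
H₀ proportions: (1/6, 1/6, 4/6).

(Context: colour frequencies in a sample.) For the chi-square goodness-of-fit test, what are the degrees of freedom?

degrees of freedom = 2

df = k − 1 = 3 − 1 = 2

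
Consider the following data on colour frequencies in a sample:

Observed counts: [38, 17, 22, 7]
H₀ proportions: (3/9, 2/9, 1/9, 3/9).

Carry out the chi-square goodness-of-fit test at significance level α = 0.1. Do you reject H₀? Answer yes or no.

n = 84; E_i = n·p_i = [28.00, 18.67, 9.33, 28.00]
χ² = (38−28.00)²/28.00 + (17−18.67)²/18.67 + (22−9.33)²/9.33 + (7−28.00)²/28.00 = 36.6607
df = 3
p-value (upper-tail) = 0.00000
At α=0.1: p < α → reject H₀

reject H₀: yes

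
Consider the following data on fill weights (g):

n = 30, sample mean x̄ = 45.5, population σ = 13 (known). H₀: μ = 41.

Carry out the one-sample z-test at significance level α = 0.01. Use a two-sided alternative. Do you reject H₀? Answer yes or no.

reject H₀: no

SE = σ/√n = 13/√30 = 2.3735
z = (x̄−μ₀)/SE = (45.5−41)/2.3735 = 1.8960
p-value (two-sided) = 0.05796
At α=0.01: p ≥ α → fail to reject H₀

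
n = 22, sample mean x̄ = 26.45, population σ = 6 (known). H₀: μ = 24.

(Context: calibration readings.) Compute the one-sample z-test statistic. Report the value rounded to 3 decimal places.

test statistic = 1.915

SE = σ/√n = 6/√22 = 1.2792
z = (x̄−μ₀)/SE = (26.45−24)/1.2792 = 1.9153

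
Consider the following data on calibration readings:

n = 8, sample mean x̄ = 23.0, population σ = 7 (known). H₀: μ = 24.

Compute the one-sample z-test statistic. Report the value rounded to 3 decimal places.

test statistic = -0.404

SE = σ/√n = 7/√8 = 2.4749
z = (x̄−μ₀)/SE = (23.0−24)/2.4749 = -0.4041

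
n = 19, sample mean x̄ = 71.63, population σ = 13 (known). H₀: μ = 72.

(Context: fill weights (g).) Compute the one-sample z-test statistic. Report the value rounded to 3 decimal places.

SE = σ/√n = 13/√19 = 2.9824
z = (x̄−μ₀)/SE = (71.63−72)/2.9824 = -0.1241

test statistic = -0.124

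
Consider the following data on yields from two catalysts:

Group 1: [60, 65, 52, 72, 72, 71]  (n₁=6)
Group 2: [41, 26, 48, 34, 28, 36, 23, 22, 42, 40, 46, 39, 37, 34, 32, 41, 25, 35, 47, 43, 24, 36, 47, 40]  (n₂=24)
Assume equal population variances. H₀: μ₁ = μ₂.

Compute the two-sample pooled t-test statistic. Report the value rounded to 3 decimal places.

x̄₁=65.333, s₁=8.091, n₁=6
x̄₂=36.083, s₂=8.027, n₂=24
s_p² = [5·8.091² + 23·8.027²]/28 = 64.6131
SE = √(s_p²·(1/6+1/24)) = 3.6689
t = (65.333−36.083)/3.6689 = 7.9723
df = 28

test statistic = 7.972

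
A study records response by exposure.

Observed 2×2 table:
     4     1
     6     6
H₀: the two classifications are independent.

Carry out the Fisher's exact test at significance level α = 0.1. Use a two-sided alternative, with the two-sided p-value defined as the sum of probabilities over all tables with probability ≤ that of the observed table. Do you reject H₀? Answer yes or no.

reject H₀: no

Margins: r₁=5, r₂=12, c₁=10, c₂=7, n=17
p_obs = C(5,4)·C(12,6)/C(17,10); sum pmf over tables with pmf ≤ p_obs
p-value (two-sided) = 0.33824
At α=0.1: p ≥ α → fail to reject H₀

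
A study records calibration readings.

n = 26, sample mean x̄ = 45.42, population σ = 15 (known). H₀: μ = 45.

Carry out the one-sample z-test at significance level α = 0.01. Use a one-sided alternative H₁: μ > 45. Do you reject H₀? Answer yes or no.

SE = σ/√n = 15/√26 = 2.9417
z = (x̄−μ₀)/SE = (45.42−45)/2.9417 = 0.1428
p-value (one-sided, H₁ greater) = 0.44323
At α=0.01: p ≥ α → fail to reject H₀

reject H₀: no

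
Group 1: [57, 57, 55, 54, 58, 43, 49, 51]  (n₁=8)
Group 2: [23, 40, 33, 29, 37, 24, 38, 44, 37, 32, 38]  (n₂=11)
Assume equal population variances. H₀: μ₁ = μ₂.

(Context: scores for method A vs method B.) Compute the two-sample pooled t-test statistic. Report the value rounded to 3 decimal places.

x̄₁=53.000, s₁=5.099, n₁=8
x̄₂=34.091, s₂=6.610, n₂=11
s_p² = [7·5.099² + 10·6.610²]/17 = 36.4064
SE = √(s_p²·(1/8+1/11)) = 2.8037
t = (53.000−34.091)/2.8037 = 6.7444
df = 17

test statistic = 6.744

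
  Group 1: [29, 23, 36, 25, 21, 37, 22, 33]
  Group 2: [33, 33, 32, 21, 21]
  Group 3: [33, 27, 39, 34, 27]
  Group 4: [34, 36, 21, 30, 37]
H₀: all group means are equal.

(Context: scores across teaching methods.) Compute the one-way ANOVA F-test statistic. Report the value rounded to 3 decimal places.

Group means [28.25, 28.00, 32.00, 31.60], grand mean 29.739
SSB = Σnᵢ(x̄ᵢ−x̄)² = 75.735; SSW = ΣΣ(x−x̄ᵢ)² = 726.700
MSB = 75.735/3 = 25.2449; MSW = 726.700/19 = 38.2474
F = MSB/MSW = 0.6600
df = (3, 19)

test statistic = 0.660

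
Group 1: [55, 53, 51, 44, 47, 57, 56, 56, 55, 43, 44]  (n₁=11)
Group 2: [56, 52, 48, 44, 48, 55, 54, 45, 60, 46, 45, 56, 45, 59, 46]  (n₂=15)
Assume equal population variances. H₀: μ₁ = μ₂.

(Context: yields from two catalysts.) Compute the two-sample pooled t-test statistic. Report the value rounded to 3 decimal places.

x̄₁=51.000, s₁=5.477, n₁=11
x̄₂=50.600, s₂=5.629, n₂=15
s_p² = [10·5.477² + 14·5.629²]/24 = 30.9833
SE = √(s_p²·(1/11+1/15)) = 2.2096
t = (51.000−50.600)/2.2096 = 0.1810
df = 24

test statistic = 0.181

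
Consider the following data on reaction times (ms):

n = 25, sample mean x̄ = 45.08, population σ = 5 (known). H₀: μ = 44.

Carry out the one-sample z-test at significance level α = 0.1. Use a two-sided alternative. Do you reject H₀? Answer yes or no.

SE = σ/√n = 5/√25 = 1.0000
z = (x̄−μ₀)/SE = (45.08−44)/1.0000 = 1.0800
p-value (two-sided) = 0.28014
At α=0.1: p ≥ α → fail to reject H₀

reject H₀: no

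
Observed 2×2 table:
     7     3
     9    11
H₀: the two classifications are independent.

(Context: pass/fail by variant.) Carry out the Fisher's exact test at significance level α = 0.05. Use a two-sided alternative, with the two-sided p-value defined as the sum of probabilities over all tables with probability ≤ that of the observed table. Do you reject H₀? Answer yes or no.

Margins: r₁=10, r₂=20, c₁=16, c₂=14, n=30
p_obs = C(10,7)·C(20,9)/C(30,16); sum pmf over tables with pmf ≤ p_obs
p-value (two-sided) = 0.26024
At α=0.05: p ≥ α → fail to reject H₀

reject H₀: no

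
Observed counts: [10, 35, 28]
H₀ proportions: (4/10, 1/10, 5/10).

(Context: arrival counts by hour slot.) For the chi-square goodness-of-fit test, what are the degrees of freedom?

degrees of freedom = 2

df = k − 1 = 3 − 1 = 2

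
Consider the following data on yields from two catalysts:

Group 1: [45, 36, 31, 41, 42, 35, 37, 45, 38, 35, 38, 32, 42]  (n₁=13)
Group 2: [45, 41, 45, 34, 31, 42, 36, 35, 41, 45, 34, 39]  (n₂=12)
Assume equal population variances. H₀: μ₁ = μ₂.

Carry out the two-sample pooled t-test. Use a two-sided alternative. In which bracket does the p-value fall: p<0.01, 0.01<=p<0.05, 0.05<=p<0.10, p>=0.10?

x̄₁=38.231, s₁=4.531, n₁=13
x̄₂=39.000, s₂=4.899, n₂=12
s_p² = [12·4.531² + 11·4.899²]/23 = 22.1873
SE = √(s_p²·(1/13+1/12)) = 1.8856
t = (38.231−39.000)/1.8856 = -0.4079
df = 23
p-value (two-sided) = 0.68709
→ bracket: p>=0.10

p-value bracket: p>=0.10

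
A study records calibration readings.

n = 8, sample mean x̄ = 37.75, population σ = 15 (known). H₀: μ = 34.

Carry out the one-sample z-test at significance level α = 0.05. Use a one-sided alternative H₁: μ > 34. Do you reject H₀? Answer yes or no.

SE = σ/√n = 15/√8 = 5.3033
z = (x̄−μ₀)/SE = (37.75−34)/5.3033 = 0.7071
p-value (one-sided, H₁ greater) = 0.23975
At α=0.05: p ≥ α → fail to reject H₀

reject H₀: no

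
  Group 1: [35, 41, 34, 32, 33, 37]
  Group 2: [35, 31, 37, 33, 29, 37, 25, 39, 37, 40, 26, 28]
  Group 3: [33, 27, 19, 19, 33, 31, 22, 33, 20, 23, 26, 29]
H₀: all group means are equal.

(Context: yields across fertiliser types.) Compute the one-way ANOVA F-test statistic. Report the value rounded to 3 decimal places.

test statistic = 8.516

Group means [35.33, 33.08, 26.25], grand mean 30.800
SSB = Σnᵢ(x̄ᵢ−x̄)² = 434.300; SSW = ΣΣ(x−x̄ᵢ)² = 688.500
MSB = 434.300/2 = 217.1500; MSW = 688.500/27 = 25.5000
F = MSB/MSW = 8.5157
df = (2, 27)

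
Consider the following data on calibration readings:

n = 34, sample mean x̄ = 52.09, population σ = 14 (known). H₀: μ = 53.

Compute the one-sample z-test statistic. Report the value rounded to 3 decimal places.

test statistic = -0.379

SE = σ/√n = 14/√34 = 2.4010
z = (x̄−μ₀)/SE = (52.09−53)/2.4010 = -0.3790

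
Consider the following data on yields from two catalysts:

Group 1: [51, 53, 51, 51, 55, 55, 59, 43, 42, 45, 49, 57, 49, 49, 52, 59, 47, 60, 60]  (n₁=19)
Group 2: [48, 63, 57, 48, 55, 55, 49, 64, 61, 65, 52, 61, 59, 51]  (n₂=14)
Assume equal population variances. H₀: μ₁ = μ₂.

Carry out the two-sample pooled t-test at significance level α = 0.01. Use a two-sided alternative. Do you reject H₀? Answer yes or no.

x̄₁=51.947, s₁=5.553, n₁=19
x̄₂=56.286, s₂=6.031, n₂=14
s_p² = [18·5.553² + 13·6.031²]/31 = 33.1550
SE = √(s_p²·(1/19+1/14)) = 2.0281
t = (51.947−56.286)/2.0281 = -2.1391
df = 31
p-value (two-sided) = 0.04041
At α=0.01: p ≥ α → fail to reject H₀

reject H₀: no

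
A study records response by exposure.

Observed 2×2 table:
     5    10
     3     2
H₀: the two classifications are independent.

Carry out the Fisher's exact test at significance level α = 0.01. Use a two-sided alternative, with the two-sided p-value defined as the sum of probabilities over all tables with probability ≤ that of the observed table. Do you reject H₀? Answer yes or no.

reject H₀: no

Margins: r₁=15, r₂=5, c₁=8, c₂=12, n=20
p_obs = C(15,5)·C(5,3)/C(20,8); sum pmf over tables with pmf ≤ p_obs
p-value (two-sided) = 0.34727
At α=0.01: p ≥ α → fail to reject H₀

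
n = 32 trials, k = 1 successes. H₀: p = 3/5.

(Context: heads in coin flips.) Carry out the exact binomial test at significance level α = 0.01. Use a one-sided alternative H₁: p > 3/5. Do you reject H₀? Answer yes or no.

Exact binomial: n=32, k=1, p₀=3/5=0.6000
P(X≥1) from Σ C(n,i)·p₀^i·(1−p₀)^(n−i)
p-value (one-sided, H₁ greater) = 1.00000
At α=0.01: p ≥ α → fail to reject H₀

reject H₀: no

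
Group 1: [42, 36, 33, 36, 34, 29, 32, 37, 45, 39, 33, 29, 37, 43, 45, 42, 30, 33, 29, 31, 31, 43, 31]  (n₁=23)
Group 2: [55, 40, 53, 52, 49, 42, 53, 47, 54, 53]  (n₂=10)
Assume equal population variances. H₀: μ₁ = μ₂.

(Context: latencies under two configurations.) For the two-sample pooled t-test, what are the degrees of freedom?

df = n₁ + n₂ − 2 = 23 + 10 − 2 = 31

degrees of freedom = 31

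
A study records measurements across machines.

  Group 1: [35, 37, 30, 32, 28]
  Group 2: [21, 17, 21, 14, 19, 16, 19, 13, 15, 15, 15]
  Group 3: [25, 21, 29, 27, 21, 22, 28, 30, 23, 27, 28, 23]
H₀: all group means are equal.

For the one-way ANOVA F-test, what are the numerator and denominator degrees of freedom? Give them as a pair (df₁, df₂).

k = 3 groups, N = 28 total
df = (k−1, N−k) = (3−1, 28−3) = (2, 25)

degrees of freedom = [2, 25]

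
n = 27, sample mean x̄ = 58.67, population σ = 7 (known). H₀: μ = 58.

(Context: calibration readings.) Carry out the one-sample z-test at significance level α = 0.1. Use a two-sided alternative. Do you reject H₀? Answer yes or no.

SE = σ/√n = 7/√27 = 1.3472
z = (x̄−μ₀)/SE = (58.67−58)/1.3472 = 0.4973
p-value (two-sided) = 0.61895
At α=0.1: p ≥ α → fail to reject H₀

reject H₀: no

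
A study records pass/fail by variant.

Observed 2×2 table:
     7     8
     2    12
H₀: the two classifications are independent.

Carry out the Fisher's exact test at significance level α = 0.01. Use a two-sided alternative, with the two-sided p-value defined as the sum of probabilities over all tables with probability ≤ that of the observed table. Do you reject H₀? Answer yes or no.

Margins: r₁=15, r₂=14, c₁=9, c₂=20, n=29
p_obs = C(15,7)·C(14,2)/C(29,9); sum pmf over tables with pmf ≤ p_obs
p-value (two-sided) = 0.10865
At α=0.01: p ≥ α → fail to reject H₀

reject H₀: no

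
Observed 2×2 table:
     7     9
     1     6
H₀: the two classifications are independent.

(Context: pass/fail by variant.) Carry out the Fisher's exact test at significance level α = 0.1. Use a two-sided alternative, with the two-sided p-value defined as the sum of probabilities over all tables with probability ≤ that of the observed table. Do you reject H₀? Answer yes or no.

reject H₀: no

Margins: r₁=16, r₂=7, c₁=8, c₂=15, n=23
p_obs = C(16,7)·C(7,1)/C(23,8); sum pmf over tables with pmf ≤ p_obs
p-value (two-sided) = 0.34522
At α=0.1: p ≥ α → fail to reject H₀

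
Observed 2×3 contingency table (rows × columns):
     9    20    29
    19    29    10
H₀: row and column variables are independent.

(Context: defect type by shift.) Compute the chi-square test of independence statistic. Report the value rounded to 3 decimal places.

test statistic = 14.481

Row totals [58, 58], col totals [28, 49, 39], n=116
χ² = (9−14.00)²/14.00 + (20−24.50)²/24.50 + (29−19.50)²/19.50 + (19−14.00)²/14.00 + (29−24.50)²/24.50 + (10−19.50)²/19.50 = 14.4809
df = 2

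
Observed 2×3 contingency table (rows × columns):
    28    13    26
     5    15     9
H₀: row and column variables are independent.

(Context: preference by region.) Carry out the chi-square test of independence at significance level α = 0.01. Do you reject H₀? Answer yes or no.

Row totals [67, 29], col totals [33, 28, 35], n=96
χ² = (28−23.03)²/23.03 + (13−19.54)²/19.54 + (26−24.43)²/24.43 + (5−9.97)²/9.97 + (15−8.46)²/8.46 + (9−10.57)²/10.57 = 11.1330
df = 2
p-value (upper-tail) = 0.00382
At α=0.01: p < α → reject H₀

reject H₀: yes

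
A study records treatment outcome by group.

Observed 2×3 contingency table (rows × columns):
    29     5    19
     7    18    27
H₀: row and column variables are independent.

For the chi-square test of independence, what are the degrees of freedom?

degrees of freedom = 2

df = (r−1)(c−1) = (2−1)·(3−1) = 2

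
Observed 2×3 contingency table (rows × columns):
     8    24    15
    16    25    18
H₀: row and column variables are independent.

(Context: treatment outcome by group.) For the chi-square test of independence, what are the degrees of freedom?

df = (r−1)(c−1) = (2−1)·(3−1) = 2

degrees of freedom = 2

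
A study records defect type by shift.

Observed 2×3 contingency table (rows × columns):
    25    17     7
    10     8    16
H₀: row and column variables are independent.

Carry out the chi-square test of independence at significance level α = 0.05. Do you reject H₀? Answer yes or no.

Row totals [49, 34], col totals [35, 25, 23], n=83
χ² = (25−20.66)²/20.66 + (17−14.76)²/14.76 + (7−13.58)²/13.58 + (10−14.34)²/14.34 + (8−10.24)²/10.24 + (16−9.42)²/9.42 = 10.8333
df = 2
p-value (upper-tail) = 0.00444
At α=0.05: p < α → reject H₀

reject H₀: yes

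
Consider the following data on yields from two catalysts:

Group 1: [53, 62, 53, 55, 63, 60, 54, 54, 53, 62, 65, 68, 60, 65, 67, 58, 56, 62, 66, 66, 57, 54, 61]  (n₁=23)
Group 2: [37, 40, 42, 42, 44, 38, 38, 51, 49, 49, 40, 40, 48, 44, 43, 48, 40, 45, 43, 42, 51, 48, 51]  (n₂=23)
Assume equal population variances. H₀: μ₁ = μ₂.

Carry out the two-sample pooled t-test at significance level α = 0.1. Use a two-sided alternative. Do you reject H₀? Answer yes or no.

x̄₁=59.739, s₁=5.065, n₁=23
x̄₂=44.043, s₂=4.497, n₂=23
s_p² = [22·5.065² + 22·4.497²]/44 = 22.9407
SE = √(s_p²·(1/23+1/23)) = 1.4124
t = (59.739−44.043)/1.4124 = 11.1128
df = 44
p-value (two-sided) = 0.00000
At α=0.1: p < α → reject H₀

reject H₀: yes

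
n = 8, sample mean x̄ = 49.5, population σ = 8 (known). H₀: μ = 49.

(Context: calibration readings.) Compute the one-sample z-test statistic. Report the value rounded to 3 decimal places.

test statistic = 0.177

SE = σ/√n = 8/√8 = 2.8284
z = (x̄−μ₀)/SE = (49.5−49)/2.8284 = 0.1768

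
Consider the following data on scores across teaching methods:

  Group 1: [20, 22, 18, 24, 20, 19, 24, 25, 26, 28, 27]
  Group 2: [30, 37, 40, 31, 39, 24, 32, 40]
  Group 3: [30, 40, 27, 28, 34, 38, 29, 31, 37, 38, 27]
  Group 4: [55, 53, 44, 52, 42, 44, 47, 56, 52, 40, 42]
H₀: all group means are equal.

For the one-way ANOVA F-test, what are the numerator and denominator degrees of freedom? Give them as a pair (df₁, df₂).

k = 4 groups, N = 41 total
df = (k−1, N−k) = (4−1, 41−4) = (3, 37)

degrees of freedom = [3, 37]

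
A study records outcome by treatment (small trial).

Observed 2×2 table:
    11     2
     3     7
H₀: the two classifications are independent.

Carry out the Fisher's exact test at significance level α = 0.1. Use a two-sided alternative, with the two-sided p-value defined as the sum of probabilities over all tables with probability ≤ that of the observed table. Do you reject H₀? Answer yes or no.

reject H₀: yes

Margins: r₁=13, r₂=10, c₁=14, c₂=9, n=23
p_obs = C(13,11)·C(10,3)/C(23,14); sum pmf over tables with pmf ≤ p_obs
p-value (two-sided) = 0.01306
At α=0.1: p < α → reject H₀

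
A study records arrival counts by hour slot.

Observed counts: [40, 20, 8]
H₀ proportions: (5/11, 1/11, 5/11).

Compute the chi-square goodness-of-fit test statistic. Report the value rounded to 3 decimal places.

n = 68; E_i = n·p_i = [30.91, 6.18, 30.91]
χ² = (40−30.91)²/30.91 + (20−6.18)²/6.18 + (8−30.91)²/30.91 = 50.5412
df = 2

test statistic = 50.541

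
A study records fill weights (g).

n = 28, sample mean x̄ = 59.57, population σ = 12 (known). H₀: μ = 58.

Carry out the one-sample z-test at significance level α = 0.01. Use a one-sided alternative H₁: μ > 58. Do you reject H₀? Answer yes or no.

reject H₀: no

SE = σ/√n = 12/√28 = 2.2678
z = (x̄−μ₀)/SE = (59.57−58)/2.2678 = 0.6923
p-value (one-sided, H₁ greater) = 0.24437
At α=0.01: p ≥ α → fail to reject H₀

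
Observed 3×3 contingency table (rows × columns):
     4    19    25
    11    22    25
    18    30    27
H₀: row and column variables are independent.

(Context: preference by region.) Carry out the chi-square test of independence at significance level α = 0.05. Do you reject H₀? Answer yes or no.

reject H₀: no

Row totals [48, 58, 75], col totals [33, 71, 77], n=181
χ² = (4−8.75)²/8.75 + (19−18.83)²/18.83 + (25−20.42)²/20.42 + (11−10.57)²/10.57 + (22−22.75)²/22.75 + (25−24.67)²/24.67 + (18−13.67)²/13.67 + (30−29.42)²/29.42 + (27−31.91)²/31.91 = 5.7892
df = 4
p-value (upper-tail) = 0.21546
At α=0.05: p ≥ α → fail to reject H₀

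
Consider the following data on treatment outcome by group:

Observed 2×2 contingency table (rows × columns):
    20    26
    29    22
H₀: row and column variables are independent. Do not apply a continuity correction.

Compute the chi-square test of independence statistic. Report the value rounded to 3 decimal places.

Row totals [46, 51], col totals [49, 48], n=97
χ² = (20−23.24)²/23.24 + (26−22.76)²/22.76 + (29−25.76)²/25.76 + (22−25.24)²/25.24 = 1.7333
df = 1

test statistic = 1.733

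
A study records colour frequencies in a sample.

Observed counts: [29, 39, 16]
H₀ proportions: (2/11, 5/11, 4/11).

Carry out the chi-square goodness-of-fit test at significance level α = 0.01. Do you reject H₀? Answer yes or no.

n = 84; E_i = n·p_i = [15.27, 38.18, 30.55]
χ² = (29−15.27)²/15.27 + (39−38.18)²/38.18 + (16−30.55)²/30.55 = 19.2821
df = 2
p-value (upper-tail) = 0.00007
At α=0.01: p < α → reject H₀

reject H₀: yes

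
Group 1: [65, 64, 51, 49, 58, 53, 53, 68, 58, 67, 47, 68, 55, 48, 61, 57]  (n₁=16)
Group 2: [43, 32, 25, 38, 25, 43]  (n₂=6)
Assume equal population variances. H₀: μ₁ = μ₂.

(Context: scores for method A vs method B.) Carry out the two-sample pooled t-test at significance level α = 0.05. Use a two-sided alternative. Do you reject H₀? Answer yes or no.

x̄₁=57.625, s₁=7.228, n₁=16
x̄₂=34.333, s₂=8.287, n₂=6
s_p² = [15·7.228² + 5·8.287²]/20 = 56.3542
SE = √(s_p²·(1/16+1/6)) = 3.5937
t = (57.625−34.333)/3.5937 = 6.4813
df = 20
p-value (two-sided) = 0.00000
At α=0.05: p < α → reject H₀

reject H₀: yes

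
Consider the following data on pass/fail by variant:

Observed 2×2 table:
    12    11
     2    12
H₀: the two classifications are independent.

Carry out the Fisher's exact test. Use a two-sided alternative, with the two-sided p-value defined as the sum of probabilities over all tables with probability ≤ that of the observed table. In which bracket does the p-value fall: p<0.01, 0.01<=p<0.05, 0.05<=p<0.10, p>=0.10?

p-value bracket: 0.01<=p<0.05

Margins: r₁=23, r₂=14, c₁=14, c₂=23, n=37
p_obs = C(23,12)·C(14,2)/C(37,14); sum pmf over tables with pmf ≤ p_obs
p-value (two-sided) = 0.03549
→ bracket: 0.01<=p<0.05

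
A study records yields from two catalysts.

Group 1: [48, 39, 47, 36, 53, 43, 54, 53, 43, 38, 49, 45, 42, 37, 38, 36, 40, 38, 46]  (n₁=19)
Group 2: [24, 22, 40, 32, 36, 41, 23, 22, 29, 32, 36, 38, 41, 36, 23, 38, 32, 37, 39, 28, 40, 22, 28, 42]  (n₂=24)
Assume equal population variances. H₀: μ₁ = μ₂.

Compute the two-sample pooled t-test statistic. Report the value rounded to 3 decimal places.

x̄₁=43.421, s₁=5.975, n₁=19
x̄₂=32.542, s₂=7.052, n₂=24
s_p² = [18·5.975² + 23·7.052²]/41 = 43.5754
SE = √(s_p²·(1/19+1/24)) = 2.0271
t = (43.421−32.542)/2.0271 = 5.3670
df = 41

test statistic = 5.367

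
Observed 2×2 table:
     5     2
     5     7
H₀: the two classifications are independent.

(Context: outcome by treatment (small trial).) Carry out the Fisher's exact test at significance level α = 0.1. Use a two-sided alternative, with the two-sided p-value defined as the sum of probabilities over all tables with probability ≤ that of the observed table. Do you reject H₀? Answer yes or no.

reject H₀: no

Margins: r₁=7, r₂=12, c₁=10, c₂=9, n=19
p_obs = C(7,5)·C(12,5)/C(19,10); sum pmf over tables with pmf ≤ p_obs
p-value (two-sided) = 0.34985
At α=0.1: p ≥ α → fail to reject H₀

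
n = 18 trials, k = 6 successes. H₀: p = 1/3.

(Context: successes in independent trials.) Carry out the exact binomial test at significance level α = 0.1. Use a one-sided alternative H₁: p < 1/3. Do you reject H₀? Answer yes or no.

reject H₀: no

Exact binomial: n=18, k=6, p₀=1/3=0.3333
P(X≤6) from Σ C(n,i)·p₀^i·(1−p₀)^(n−i)
p-value (one-sided, H₁ less) = 0.60851
At α=0.1: p ≥ α → fail to reject H₀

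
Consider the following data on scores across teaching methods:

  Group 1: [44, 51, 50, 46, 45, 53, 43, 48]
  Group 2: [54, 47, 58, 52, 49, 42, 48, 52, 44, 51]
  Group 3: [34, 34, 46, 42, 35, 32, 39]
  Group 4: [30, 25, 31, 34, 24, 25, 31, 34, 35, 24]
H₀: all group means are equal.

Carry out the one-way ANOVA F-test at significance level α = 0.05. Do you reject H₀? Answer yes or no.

reject H₀: yes

Group means [47.50, 49.70, 37.43, 29.30], grand mean 40.914
SSB = Σnᵢ(x̄ᵢ−x̄)² = 2552.829; SSW = ΣΣ(x−x̄ᵢ)² = 623.914
MSB = 2552.829/3 = 850.9429; MSW = 623.914/31 = 20.1263
F = MSB/MSW = 42.2802
df = (3, 31)
p-value (upper-tail) = 0.00000
At α=0.05: p < α → reject H₀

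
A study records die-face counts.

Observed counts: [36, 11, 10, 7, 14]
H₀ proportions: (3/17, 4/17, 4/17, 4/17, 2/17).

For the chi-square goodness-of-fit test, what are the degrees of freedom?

degrees of freedom = 4

df = k − 1 = 5 − 1 = 4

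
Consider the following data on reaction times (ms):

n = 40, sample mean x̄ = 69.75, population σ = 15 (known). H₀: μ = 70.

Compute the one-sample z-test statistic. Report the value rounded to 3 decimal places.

test statistic = -0.105

SE = σ/√n = 15/√40 = 2.3717
z = (x̄−μ₀)/SE = (69.75−70)/2.3717 = -0.1054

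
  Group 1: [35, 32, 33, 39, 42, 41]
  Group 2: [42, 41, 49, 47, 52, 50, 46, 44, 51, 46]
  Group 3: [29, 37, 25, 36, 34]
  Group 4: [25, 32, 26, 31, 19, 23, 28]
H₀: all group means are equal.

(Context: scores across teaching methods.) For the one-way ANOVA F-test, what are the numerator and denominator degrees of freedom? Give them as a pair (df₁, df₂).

k = 4 groups, N = 28 total
df = (k−1, N−k) = (4−1, 28−4) = (3, 24)

degrees of freedom = [3, 24]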